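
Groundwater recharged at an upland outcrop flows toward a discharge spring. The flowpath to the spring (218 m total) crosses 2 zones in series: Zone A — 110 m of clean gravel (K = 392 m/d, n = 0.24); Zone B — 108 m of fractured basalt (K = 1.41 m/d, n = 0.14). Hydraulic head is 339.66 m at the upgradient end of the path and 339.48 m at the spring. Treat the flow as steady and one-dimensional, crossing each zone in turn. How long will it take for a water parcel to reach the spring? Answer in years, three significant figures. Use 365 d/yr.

Total head drop ΔH = 339.66 − 339.48 = 0.18 m
Continuity: the same q passes through each zone, so ΔH = q·Σ(L_j/K_j) — the zones act as resistances in series.
Σ(L/K) = 110/392 + 108/1.41 = 0.2806 + 76.60 = 76.88 d
q = ΔH / Σ(L/K) = 0.18 / 76.88 = 0.002341 m/d (same in every zone)
Zone A: v = q/n = 0.002341/0.24 = 0.009756 m/d → t_A = 110/0.009756 = 11280 d
Zone B: v = q/n = 0.002341/0.14 = 0.01672 m/d → t_B = 108/0.01672 = 6458 d
Total t = 11280 + 6458 = 17730 d
   = 17730 / 365 = 48.6 yr

48.6 years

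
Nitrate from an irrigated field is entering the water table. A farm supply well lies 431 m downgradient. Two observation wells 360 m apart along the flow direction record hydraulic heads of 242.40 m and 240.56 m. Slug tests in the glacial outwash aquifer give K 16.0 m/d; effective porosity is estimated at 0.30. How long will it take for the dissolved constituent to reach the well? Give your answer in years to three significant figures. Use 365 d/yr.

4.33 years

Hydraulic gradient i = (242.40 − 240.56) / 360 = 1.84 / 360 = 0.005111
Darcy flux q = K·i = 16.0 × 0.005111 = 0.08178 m/d
Average linear velocity = 0.08178 / 0.30 = 0.2726 m/d
t = L / v = 431 / 0.2726 = 1581 d
   = 1581 / 365 = 4.33 yr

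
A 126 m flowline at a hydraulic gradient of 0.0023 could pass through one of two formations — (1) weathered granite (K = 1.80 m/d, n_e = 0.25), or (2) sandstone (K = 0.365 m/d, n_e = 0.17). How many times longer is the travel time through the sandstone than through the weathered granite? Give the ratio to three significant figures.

Unit 1 (weathered granite): v = 1.80×0.0023/0.25 = 0.01656 m/d, t = 126/0.01656 = 7609 d
Unit 2 (sandstone): v = 0.365×0.0023/0.17 = 0.004938 m/d, t = 126/0.004938 = 25520 d
t(sandstone) / t(weathered granite) = 25520/7609 = 3.35

3.35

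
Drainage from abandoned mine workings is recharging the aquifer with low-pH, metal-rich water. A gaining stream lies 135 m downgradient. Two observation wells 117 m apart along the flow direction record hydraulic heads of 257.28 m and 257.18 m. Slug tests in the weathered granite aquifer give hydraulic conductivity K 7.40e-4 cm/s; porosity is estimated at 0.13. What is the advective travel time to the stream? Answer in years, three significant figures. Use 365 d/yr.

Hydraulic gradient i = (257.28 − 257.18) / 117 = 0.10 / 117 = 8.547e-4
K = 7.40e-4 cm/s × 864 = 0.6394 m/d
Darcy flux q = K·i = 0.6394 × 8.547e-4 = 5.465e-4 m/d
Average linear velocity = 5.465e-4 / 0.13 = 0.004204 m/d
t = L / v = 135 / 0.004204 = 32120 d
   = 32120 / 365 = 88.0 yr

88.0 years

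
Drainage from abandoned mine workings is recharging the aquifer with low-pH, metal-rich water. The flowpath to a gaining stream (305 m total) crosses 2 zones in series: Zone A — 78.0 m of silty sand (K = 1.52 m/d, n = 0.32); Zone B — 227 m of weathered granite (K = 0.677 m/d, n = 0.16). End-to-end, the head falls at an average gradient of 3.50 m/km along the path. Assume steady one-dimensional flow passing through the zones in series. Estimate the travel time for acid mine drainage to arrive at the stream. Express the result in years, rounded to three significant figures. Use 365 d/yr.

Continuity: the same q passes through each zone, so ΔH = q·Σ(L_j/K_j) — the zones act as resistances in series.
Σ(L/K) = 78.0/1.52 + 227/0.677 = 51.32 + 335.3 = 386.6 d
K_eq = L_total / Σ(L/K) = 305 / 386.6 = 0.7889 m/d
q = K_eq · i = 0.7889 × 0.0035 = 0.002761 m/d (same in every zone)
Zone A: v = q/n = 0.002761/0.32 = 0.008628 m/d → t_A = 78.0/0.008628 = 9040 d
Zone B: v = q/n = 0.002761/0.16 = 0.01726 m/d → t_B = 227/0.01726 = 13150 d
Total t = 9040 + 13150 = 22190 d
   = 22190 / 365 = 60.8 yr

60.8 years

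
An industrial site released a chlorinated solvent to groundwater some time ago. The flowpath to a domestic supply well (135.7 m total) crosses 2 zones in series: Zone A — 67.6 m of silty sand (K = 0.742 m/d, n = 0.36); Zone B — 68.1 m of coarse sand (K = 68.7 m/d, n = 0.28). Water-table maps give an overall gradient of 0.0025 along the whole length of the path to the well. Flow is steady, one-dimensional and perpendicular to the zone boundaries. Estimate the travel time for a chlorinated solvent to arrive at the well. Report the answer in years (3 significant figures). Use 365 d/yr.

Steady 1-D flow in series ⇒ the Darcy flux q is identical in every zone and the zone head losses add (resistances L/K in series).
Σ(L/K) = 67.6/0.742 + 68.1/68.7 = 91.11 + 0.9913 = 92.10 d
K_eq = L_total / Σ(L/K) = 135.7 / 92.10 = 1.473 m/d
q = K_eq · i = 1.473 × 0.0025 = 0.003684 m/d (same in every zone)
Zone A: v = q/n = 0.003684/0.36 = 0.01023 m/d → t_A = 67.6/0.01023 = 6607 d
Zone B: v = q/n = 0.003684/0.28 = 0.01316 m/d → t_B = 68.1/0.01316 = 5176 d
Total t = 6607 + 5176 = 11780 d
   = 11780 / 365 = 32.3 yr

32.3 years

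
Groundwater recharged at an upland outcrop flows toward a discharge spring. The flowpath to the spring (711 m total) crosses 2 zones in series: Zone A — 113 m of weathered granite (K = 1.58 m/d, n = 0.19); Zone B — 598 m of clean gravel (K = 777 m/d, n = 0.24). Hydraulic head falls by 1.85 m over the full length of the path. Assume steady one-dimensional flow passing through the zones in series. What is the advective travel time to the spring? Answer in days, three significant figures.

6450 days

Steady 1-D flow in series ⇒ the Darcy flux q is identical in every zone and the zone head losses add (resistances L/K in series).
Σ(L/K) = 113/1.58 + 598/777 = 71.52 + 0.7696 = 72.29 d
q = ΔH / Σ(L/K) = 1.85 / 72.29 = 0.02559 m/d (same in every zone)
Zone A: v = q/n = 0.02559/0.19 = 0.1347 m/d → t_A = 113/0.1347 = 838.9 d
Zone B: v = q/n = 0.02559/0.24 = 0.1066 m/d → t_B = 598/0.1066 = 5608 d
Total t = 838.9 + 5608 = 6447 d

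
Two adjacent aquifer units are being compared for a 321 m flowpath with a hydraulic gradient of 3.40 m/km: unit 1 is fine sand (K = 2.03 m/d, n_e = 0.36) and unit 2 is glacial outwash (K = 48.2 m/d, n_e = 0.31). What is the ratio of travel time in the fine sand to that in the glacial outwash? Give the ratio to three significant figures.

27.6

Unit 1 (fine sand): v = 2.03×0.0034/0.36 = 0.01917 m/d, t = 321/0.01917 = 16740 d
Unit 2 (glacial outwash): v = 48.2×0.0034/0.31 = 0.5286 m/d, t = 321/0.5286 = 607.2 d
t(fine sand) / t(glacial outwash) = 16740/607.2 = 27.6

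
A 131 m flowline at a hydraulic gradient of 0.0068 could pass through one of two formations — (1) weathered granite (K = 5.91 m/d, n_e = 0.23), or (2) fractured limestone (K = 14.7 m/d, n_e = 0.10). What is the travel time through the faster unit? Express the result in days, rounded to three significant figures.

Unit 1 (weathered granite): v = 5.91×0.0068/0.23 = 0.1747 m/d, t = 131/0.1747 = 749.7 d
Unit 2 (fractured limestone): v = 14.7×0.0068/0.10 = 0.9996 m/d, t = 131/0.9996 = 131.1 d
Faster unit: t = 131 d

131 days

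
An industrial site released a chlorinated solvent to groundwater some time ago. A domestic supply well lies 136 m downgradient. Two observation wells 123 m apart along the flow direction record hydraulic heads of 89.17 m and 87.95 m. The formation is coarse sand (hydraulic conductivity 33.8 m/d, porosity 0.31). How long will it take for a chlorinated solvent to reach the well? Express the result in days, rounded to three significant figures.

126 days

Hydraulic gradient i = (89.17 − 87.95) / 123 = 1.22 / 123 = 0.009919
Darcy flux q = K·i = 33.8 × 0.009919 = 0.3353 m/d
Seepage velocity v = q / n = 0.3353 / 0.31 = 1.081 m/d
t = L / v = 136 / 1.081 = 125.8 d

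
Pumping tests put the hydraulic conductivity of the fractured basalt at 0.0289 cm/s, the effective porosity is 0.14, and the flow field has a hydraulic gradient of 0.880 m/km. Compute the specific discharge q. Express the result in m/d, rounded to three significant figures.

0.0220 m/d

K = 0.0289 cm/s × 864 = 24.97 m/d
Specific discharge q = 24.97 × 8.8e-4 = 0.02197 m/d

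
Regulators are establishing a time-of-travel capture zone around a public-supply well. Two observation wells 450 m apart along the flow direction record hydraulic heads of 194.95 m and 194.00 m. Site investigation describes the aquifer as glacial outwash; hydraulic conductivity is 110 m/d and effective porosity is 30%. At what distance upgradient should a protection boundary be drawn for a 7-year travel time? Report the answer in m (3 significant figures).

Hydraulic gradient i = (194.95 − 194.00) / 450 = 0.95 / 450 = 0.002111
q = Ki = 110 × 0.002111 = 0.2322 m/d
Average linear velocity = 0.2322 / 0.30 = 0.7741 m/d
T = 7 yr × 365 = 2555 d
L = v × T = 0.7741 × 2555 = 1978 m

1980 m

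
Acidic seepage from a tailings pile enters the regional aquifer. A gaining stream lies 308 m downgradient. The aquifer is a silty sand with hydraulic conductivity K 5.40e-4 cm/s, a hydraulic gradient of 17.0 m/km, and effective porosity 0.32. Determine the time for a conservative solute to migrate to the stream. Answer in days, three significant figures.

K = 5.40e-4 cm/s × 864 = 0.4666 m/d
q = Ki = 0.4666 × 0.017 = 0.007932 m/d
Average linear velocity = 0.007932 / 0.32 = 0.02479 m/d
t = L / v = 308 / 0.02479 = 12430 d

12400 days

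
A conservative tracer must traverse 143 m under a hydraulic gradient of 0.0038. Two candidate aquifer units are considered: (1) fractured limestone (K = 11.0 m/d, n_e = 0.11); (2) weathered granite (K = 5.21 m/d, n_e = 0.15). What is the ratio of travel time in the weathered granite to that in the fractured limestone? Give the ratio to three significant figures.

2.88

Unit 1 (fractured limestone): v = 11.0×0.0038/0.11 = 0.3800 m/d, t = 143/0.3800 = 376.3 d
Unit 2 (weathered granite): v = 5.21×0.0038/0.15 = 0.1320 m/d, t = 143/0.1320 = 1083 d
t(weathered granite) / t(fractured limestone) = 1083/376.3 = 2.88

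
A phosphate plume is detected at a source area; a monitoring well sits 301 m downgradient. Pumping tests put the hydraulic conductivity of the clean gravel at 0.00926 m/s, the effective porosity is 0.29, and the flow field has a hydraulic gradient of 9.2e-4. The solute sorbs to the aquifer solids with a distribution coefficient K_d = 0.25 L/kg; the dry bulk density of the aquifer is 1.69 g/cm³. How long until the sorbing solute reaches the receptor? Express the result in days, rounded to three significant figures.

K = 0.00926 m/s × 86400 s/d = 800.1 m/d
Darcy flux q = K·i = 800.1 × 9.2e-4 = 0.7361 m/d
Seepage velocity v = q / n = 0.7361 / 0.29 = 2.538 m/d
Retardation R = 1 + ρ_b·K_d/n = 1 + 1.69×0.25/0.29 = 2.457
Contaminant velocity v_c = v/R = 2.538/2.457 = 1.033 m/d
t = L/v_c = 301/1.033 = 291.4 d

291 days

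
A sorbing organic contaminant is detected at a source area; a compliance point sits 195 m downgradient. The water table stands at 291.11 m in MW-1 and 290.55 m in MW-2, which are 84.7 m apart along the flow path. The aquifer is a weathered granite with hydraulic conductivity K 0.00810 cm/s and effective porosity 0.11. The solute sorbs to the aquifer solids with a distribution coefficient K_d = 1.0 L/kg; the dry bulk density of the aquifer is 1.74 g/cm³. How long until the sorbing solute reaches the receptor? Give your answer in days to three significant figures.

7800 days

Hydraulic gradient i = (291.11 − 290.55) / 84.7 = 0.56 / 84.7 = 0.006612
K = 0.00810 cm/s × 864 = 6.998 m/d
Specific discharge q = 6.998 × 0.006612 = 0.04627 m/d
v_s = q/n_e = 0.04627/0.11 = 0.4206 m/d
Retardation R = 1 + ρ_b·K_d/n = 1 + 1.74×1.0/0.11 = 16.82
Contaminant velocity v_c = v/R = 0.4206/16.82 = 0.02501 m/d
t = L/v_c = 195/0.02501 = 7797 d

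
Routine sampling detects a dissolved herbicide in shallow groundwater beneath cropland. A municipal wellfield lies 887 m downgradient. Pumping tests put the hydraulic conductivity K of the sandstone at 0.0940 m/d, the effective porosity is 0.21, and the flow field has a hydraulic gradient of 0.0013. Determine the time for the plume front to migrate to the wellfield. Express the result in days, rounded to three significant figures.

1.52e6 days

Darcy flux q = K·i = 0.0940 × 0.0013 = 1.222e-4 m/d
Average linear velocity = 1.222e-4 / 0.21 = 5.819e-4 m/d
t = L / v = 887 / 5.819e-4 = 1.524e6 d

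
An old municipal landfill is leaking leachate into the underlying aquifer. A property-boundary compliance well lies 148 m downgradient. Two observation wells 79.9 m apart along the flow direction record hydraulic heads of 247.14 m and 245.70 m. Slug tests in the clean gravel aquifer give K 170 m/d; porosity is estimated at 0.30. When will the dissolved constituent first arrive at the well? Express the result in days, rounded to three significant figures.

14.5 days

Hydraulic gradient i = (247.14 − 245.70) / 79.9 = 1.44 / 79.9 = 0.01802
Specific discharge q = 170 × 0.01802 = 3.064 m/d
Average linear velocity = 3.064 / 0.30 = 10.21 m/d
t = L / v = 148 / 10.21 = 14.49 d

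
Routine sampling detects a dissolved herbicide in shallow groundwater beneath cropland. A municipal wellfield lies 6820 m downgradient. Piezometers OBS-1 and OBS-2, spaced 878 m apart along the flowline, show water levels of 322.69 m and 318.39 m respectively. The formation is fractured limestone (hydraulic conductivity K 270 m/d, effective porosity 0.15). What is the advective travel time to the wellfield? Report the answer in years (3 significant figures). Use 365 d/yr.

Hydraulic gradient i = (322.69 − 318.39) / 878 = 4.30 / 878 = 0.004897
Darcy flux q = K·i = 270 × 0.004897 = 1.322 m/d
v_s = q/n_e = 1.322/0.15 = 8.815 m/d
t = L / v = 6820 / 8.815 = 773.6 d
   = 773.6 / 365 = 2.12 yr

2.12 years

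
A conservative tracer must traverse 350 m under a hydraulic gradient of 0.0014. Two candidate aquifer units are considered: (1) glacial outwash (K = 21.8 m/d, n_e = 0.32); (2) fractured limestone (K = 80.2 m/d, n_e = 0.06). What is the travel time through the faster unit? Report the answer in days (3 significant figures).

Unit 1 (glacial outwash): v = 21.8×0.0014/0.32 = 0.09538 m/d, t = 350/0.09538 = 3670 d
Unit 2 (fractured limestone): v = 80.2×0.0014/0.06 = 1.871 m/d, t = 350/1.871 = 187.0 d
Faster unit: t = 187 d

187 days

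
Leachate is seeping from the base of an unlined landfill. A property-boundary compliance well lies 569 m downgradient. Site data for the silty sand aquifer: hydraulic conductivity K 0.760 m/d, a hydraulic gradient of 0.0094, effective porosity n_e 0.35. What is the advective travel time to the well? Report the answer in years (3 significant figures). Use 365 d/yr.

76.4 years

Darcy flux q = K·i = 0.760 × 0.0094 = 0.007144 m/d
v_s = q/n_e = 0.007144/0.35 = 0.02041 m/d
t = L / v = 569 / 0.02041 = 27880 d
   = 27880 / 365 = 76.4 yr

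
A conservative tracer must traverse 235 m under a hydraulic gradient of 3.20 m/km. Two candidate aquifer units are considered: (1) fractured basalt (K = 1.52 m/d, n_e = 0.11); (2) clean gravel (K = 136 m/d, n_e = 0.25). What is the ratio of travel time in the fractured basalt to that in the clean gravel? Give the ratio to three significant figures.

Unit 1 (fractured basalt): v = 1.52×0.0032/0.11 = 0.04422 m/d, t = 235/0.04422 = 5315 d
Unit 2 (clean gravel): v = 136×0.0032/0.25 = 1.741 m/d, t = 235/1.741 = 135.0 d
t(fractured basalt) / t(clean gravel) = 5315/135.0 = 39.4

39.4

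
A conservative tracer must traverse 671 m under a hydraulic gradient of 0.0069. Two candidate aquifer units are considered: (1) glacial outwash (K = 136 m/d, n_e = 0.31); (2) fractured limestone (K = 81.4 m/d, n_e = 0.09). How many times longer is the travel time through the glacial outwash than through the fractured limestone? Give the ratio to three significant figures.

Unit 1 (glacial outwash): v = 136×0.0069/0.31 = 3.027 m/d, t = 671/3.027 = 221.7 d
Unit 2 (fractured limestone): v = 81.4×0.0069/0.09 = 6.241 m/d, t = 671/6.241 = 107.5 d
t(glacial outwash) / t(fractured limestone) = 221.7/107.5 = 2.06

2.06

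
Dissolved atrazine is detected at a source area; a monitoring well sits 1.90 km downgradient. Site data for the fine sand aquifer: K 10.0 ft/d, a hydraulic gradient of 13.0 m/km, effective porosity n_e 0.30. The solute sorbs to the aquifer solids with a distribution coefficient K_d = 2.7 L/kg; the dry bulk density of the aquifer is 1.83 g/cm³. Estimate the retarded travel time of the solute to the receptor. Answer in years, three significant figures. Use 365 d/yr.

689 years

K = 10.0 ft/d × 0.3048 = 3.048 m/d
Specific discharge q = 3.048 × 0.013 = 0.03962 m/d
Seepage velocity v = q / n = 0.03962 / 0.30 = 0.1321 m/d
Retardation R = 1 + ρ_b·K_d/n = 1 + 1.83×2.7/0.30 = 17.47
Contaminant velocity v_c = v/R = 0.1321/17.47 = 0.007560 m/d
L = 1.90 km = 1900 m
t = L/v_c = 1900/0.007560 = 251300 d
   = 251300/365 = 689 yr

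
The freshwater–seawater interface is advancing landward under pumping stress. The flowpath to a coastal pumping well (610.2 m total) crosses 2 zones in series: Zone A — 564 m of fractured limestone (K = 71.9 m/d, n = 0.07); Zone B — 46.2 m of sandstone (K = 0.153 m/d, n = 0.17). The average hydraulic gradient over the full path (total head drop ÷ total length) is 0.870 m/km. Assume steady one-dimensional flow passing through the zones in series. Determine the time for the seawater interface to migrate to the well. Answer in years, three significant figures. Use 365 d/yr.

75.7 years

Steady 1-D flow in series ⇒ the Darcy flux q is identical in every zone and the zone head losses add (resistances L/K in series).
Σ(L/K) = 564/71.9 + 46.2/0.153 = 7.844 + 302.0 = 309.8 d
K_eq = L_total / Σ(L/K) = 610.2 / 309.8 = 1.970 m/d
q = K_eq · i = 1.970 × 8.7e-4 = 0.001714 m/d (same in every zone)
Zone A: v = q/n = 0.001714/0.07 = 0.02448 m/d → t_A = 564/0.02448 = 23040 d
Zone B: v = q/n = 0.001714/0.17 = 0.01008 m/d → t_B = 46.2/0.01008 = 4583 d
Total t = 23040 + 4583 = 27620 d
   = 27620 / 365 = 75.7 yr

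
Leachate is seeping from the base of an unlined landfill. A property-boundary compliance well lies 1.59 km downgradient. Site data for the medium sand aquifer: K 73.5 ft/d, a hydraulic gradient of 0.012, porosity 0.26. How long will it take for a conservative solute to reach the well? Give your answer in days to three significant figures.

1540 days

K = 73.5 ft/d × 0.3048 = 22.40 m/d
Specific discharge q = 22.40 × 0.012 = 0.2688 m/d
v = Ki/n = 22.40·0.012/0.26 = 1.034 m/d
L = 1.59 km = 1590 m
t = L / v = 1590 / 1.034 = 1538 d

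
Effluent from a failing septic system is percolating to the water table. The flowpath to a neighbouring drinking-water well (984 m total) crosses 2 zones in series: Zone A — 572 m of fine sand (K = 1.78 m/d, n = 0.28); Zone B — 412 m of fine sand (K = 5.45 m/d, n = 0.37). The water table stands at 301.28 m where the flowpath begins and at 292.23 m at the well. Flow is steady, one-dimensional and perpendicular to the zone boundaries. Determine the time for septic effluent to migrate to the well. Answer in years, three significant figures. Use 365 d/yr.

Total head drop ΔH = 301.28 − 292.23 = 9.05 m
Continuity: the same q passes through each zone, so ΔH = q·Σ(L_j/K_j) — the zones act as resistances in series.
Σ(L/K) = 572/1.78 + 412/5.45 = 321.3 + 75.60 = 396.9 d
q = ΔH / Σ(L/K) = 9.05 / 396.9 = 0.02280 m/d (same in every zone)
Zone A: v = q/n = 0.02280/0.28 = 0.08143 m/d → t_A = 572/0.08143 = 7025 d
Zone B: v = q/n = 0.02280/0.37 = 0.06162 m/d → t_B = 412/0.06162 = 6686 d
Total t = 7025 + 6686 = 13710 d
   = 13710 / 365 = 37.6 yr

37.6 years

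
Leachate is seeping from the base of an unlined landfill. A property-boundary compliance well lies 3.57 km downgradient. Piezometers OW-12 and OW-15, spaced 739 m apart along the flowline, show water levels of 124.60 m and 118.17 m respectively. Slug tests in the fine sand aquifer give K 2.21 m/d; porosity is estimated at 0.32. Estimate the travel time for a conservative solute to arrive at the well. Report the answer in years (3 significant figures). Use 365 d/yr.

163 years

Hydraulic gradient i = (124.60 − 118.17) / 739 = 6.43 / 739 = 0.008701
q = Ki = 2.21 × 0.008701 = 0.01923 m/d
Seepage velocity v = q / n = 0.01923 / 0.32 = 0.06009 m/d
L = 3.57 km = 3570 m
t = L / v = 3570 / 0.06009 = 59410 d
   = 59410 / 365 = 163 yr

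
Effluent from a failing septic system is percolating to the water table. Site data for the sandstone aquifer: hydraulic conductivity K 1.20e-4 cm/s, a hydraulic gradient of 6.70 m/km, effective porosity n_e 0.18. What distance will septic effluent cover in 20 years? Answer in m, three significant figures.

K = 1.20e-4 cm/s × 864 = 0.1037 m/d
Darcy flux q = K·i = 0.1037 × 0.0067 = 6.947e-4 m/d
Seepage velocity v = q / n = 6.947e-4 / 0.18 = 0.003859 m/d
T = 20 yr × 365 = 7300 d
L = v × T = 0.003859 × 7300 = 28.17 m

28.2 m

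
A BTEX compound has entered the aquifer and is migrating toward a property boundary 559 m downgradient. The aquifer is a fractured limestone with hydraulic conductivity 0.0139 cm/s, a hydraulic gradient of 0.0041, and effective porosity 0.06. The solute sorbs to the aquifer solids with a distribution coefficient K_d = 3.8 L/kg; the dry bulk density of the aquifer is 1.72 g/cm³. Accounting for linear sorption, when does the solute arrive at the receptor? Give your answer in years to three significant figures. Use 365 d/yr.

205 years

K = 0.0139 cm/s × 864 = 12.01 m/d
Darcy flux q = K·i = 12.01 × 0.0041 = 0.04924 m/d
Average linear velocity = 0.04924 / 0.06 = 0.8207 m/d
Retardation R = 1 + ρ_b·K_d/n = 1 + 1.72×3.8/0.06 = 109.9
Contaminant velocity v_c = v/R = 0.8207/109.9 = 0.007465 m/d
t = L/v_c = 559/0.007465 = 74880 d
   = 74880/365 = 205 yr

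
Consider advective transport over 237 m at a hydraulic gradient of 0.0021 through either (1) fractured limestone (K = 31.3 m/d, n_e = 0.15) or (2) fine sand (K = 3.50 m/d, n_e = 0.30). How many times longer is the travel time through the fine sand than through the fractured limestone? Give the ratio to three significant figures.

Unit 1 (fractured limestone): v = 31.3×0.0021/0.15 = 0.4382 m/d, t = 237/0.4382 = 540.8 d
Unit 2 (fine sand): v = 3.50×0.0021/0.30 = 0.02450 m/d, t = 237/0.02450 = 9673 d
t(fine sand) / t(fractured limestone) = 9673/540.8 = 17.9

17.9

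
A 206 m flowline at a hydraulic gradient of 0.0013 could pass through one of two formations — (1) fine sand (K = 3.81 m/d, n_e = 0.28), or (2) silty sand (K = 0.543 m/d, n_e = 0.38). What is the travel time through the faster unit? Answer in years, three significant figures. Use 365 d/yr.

Unit 1 (fine sand): v = 3.81×0.0013/0.28 = 0.01769 m/d, t = 206/0.01769 = 11650 d
Unit 2 (silty sand): v = 0.543×0.0013/0.38 = 0.001858 m/d, t = 206/0.001858 = 110900 d
Faster: 11650 d / 365 = 31.9 yr

31.9 years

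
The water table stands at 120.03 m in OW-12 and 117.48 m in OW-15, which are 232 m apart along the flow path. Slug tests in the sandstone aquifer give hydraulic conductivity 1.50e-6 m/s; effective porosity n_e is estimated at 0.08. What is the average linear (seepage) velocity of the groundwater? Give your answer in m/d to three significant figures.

Hydraulic gradient i = (120.03 − 117.48) / 232 = 2.55 / 232 = 0.01099
K = 1.50e-6 m/s × 86400 s/d = 0.1296 m/d
Specific discharge q = 0.1296 × 0.01099 = 0.001424 m/d
v = Ki/n = 0.1296·0.01099/0.08 = 0.01781 m/d

0.0178 m/d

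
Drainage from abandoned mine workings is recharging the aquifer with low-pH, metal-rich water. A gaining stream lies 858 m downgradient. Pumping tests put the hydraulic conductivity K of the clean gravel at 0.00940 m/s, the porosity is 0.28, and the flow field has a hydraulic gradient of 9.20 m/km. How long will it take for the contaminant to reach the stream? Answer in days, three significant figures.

K = 0.00940 m/s × 86400 s/d = 812.2 m/d
Darcy flux q = K·i = 812.2 × 0.0092 = 7.472 m/d
v = Ki/n = 812.2·0.0092/0.28 = 26.69 m/d
t = L / v = 858 / 26.69 = 32.15 d

32.2 days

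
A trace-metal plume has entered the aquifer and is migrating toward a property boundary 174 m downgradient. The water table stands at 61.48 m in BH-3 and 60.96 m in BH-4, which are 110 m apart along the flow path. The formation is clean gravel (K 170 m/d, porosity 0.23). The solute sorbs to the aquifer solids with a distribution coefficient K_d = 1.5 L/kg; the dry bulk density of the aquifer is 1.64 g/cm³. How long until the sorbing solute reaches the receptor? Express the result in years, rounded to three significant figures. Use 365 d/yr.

1.60 years

Hydraulic gradient i = (61.48 − 60.96) / 110 = 0.52 / 110 = 0.004727
Specific discharge q = 170 × 0.004727 = 0.8036 m/d
Average linear velocity = 0.8036 / 0.23 = 3.494 m/d
Retardation R = 1 + ρ_b·K_d/n = 1 + 1.64×1.5/0.23 = 11.70
Contaminant velocity v_c = v/R = 3.494/11.70 = 0.2987 m/d
t = L/v_c = 174/0.2987 = 582.4 d
   = 582.4/365 = 1.60 yr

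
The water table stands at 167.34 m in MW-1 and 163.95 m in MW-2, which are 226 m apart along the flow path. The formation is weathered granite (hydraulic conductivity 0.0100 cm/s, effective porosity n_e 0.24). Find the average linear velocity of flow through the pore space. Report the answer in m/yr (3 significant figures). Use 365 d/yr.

197 m/yr

Hydraulic gradient i = (167.34 − 163.95) / 226 = 3.39 / 226 = 0.01500
K = 0.0100 cm/s × 864 = 8.640 m/d
Darcy flux q = K·i = 8.640 × 0.01500 = 0.1296 m/d
Seepage velocity v = q / n = 0.1296 / 0.24 = 0.5400 m/d
   = 0.5400 × 365 = 197 m/yr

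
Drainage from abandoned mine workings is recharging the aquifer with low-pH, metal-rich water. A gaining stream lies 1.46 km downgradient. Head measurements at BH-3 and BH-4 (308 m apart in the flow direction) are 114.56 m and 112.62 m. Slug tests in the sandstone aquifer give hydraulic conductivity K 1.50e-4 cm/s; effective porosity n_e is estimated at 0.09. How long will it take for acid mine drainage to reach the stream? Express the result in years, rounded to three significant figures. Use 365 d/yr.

441 years

Hydraulic gradient i = (114.56 − 112.62) / 308 = 1.94 / 308 = 0.006299
K = 1.50e-4 cm/s × 864 = 0.1296 m/d
q = Ki = 0.1296 × 0.006299 = 8.163e-4 m/d
v = Ki/n = 0.1296·0.006299/0.09 = 0.009070 m/d
L = 1.46 km = 1460 m
t = L / v = 1460 / 0.009070 = 161000 d
   = 161000 / 365 = 441 yr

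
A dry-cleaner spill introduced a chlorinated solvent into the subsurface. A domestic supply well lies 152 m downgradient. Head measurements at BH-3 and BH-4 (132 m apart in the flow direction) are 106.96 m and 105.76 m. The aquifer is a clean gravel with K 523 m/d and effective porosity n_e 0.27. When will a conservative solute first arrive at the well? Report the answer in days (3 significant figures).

Hydraulic gradient i = (106.96 − 105.76) / 132 = 1.20 / 132 = 0.009091
q = Ki = 523 × 0.009091 = 4.755 m/d
Seepage velocity v = q / n = 4.755 / 0.27 = 17.61 m/d
t = L / v = 152 / 17.61 = 8.632 d

8.63 days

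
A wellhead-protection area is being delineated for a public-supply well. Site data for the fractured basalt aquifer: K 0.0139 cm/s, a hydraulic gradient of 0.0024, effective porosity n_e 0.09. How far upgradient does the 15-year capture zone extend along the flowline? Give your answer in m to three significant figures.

1750 m

K = 0.0139 cm/s × 864 = 12.01 m/d
Specific discharge q = 12.01 × 0.0024 = 0.02882 m/d
Average linear velocity = 0.02882 / 0.09 = 0.3203 m/d
T = 15 yr × 365 = 5475 d
L = v × T = 0.3203 × 5475 = 1753 m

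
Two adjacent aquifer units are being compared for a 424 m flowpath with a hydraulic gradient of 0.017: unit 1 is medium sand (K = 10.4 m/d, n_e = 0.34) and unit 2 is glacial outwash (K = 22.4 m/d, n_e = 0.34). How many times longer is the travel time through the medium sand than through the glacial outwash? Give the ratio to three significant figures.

Unit 1 (medium sand): v = 10.4×0.017/0.34 = 0.5200 m/d, t = 424/0.5200 = 815.4 d
Unit 2 (glacial outwash): v = 22.4×0.017/0.34 = 1.120 m/d, t = 424/1.120 = 378.6 d
t(medium sand) / t(glacial outwash) = 815.4/378.6 = 2.15

2.15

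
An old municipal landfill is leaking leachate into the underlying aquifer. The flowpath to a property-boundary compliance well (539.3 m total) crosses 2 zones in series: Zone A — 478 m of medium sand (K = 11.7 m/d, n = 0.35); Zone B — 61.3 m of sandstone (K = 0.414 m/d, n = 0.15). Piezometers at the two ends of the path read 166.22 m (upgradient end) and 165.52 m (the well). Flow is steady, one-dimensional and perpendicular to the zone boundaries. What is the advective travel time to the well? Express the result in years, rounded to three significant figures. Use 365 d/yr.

131 years

Total head drop ΔH = 166.22 − 165.52 = 0.70 m
Steady 1-D flow in series ⇒ the Darcy flux q is identical in every zone and the zone head losses add (resistances L/K in series).
Σ(L/K) = 478/11.7 + 61.3/0.414 = 40.85 + 148.1 = 188.9 d
q = ΔH / Σ(L/K) = 0.70 / 188.9 = 0.003705 m/d (same in every zone)
Zone A: v = q/n = 0.003705/0.35 = 0.01059 m/d → t_A = 478/0.01059 = 45150 d
Zone B: v = q/n = 0.003705/0.15 = 0.02470 m/d → t_B = 61.3/0.02470 = 2482 d
Total t = 45150 + 2482 = 47630 d
   = 47630 / 365 = 131 yr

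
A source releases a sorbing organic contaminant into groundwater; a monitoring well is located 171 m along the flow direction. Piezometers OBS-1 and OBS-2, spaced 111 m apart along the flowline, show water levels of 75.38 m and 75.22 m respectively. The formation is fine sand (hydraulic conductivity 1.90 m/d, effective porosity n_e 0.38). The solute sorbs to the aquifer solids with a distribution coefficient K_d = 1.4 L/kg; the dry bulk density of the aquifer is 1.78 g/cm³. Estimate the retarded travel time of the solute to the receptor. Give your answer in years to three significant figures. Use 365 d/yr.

491 years

Hydraulic gradient i = (75.38 − 75.22) / 111 = 0.16 / 111 = 0.001441
q = Ki = 1.90 × 0.001441 = 0.002739 m/d
Average linear velocity = 0.002739 / 0.38 = 0.007207 m/d
Retardation R = 1 + ρ_b·K_d/n = 1 + 1.78×1.4/0.38 = 7.558
Contaminant velocity v_c = v/R = 0.007207/7.558 = 9.536e-4 m/d
t = L/v_c = 171/9.536e-4 = 179300 d
   = 179300/365 = 491 yr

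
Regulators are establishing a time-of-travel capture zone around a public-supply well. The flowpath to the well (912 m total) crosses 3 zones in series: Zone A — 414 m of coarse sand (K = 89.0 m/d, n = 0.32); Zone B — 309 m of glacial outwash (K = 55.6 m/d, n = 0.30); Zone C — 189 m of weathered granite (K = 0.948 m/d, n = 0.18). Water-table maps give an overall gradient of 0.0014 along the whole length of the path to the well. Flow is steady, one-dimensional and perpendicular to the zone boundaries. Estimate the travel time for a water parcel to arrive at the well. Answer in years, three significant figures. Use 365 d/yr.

Continuity: the same q passes through each zone, so ΔH = q·Σ(L_j/K_j) — the zones act as resistances in series.
Σ(L/K) = 414/89.0 + 309/55.6 + 189/0.948 = 4.652 + 5.558 + 199.4 = 209.6 d
K_eq = L_total / Σ(L/K) = 912 / 209.6 = 4.352 m/d
q = K_eq · i = 4.352 × 0.0014 = 0.006092 m/d (same in every zone)
Zone A: v = q/n = 0.006092/0.32 = 0.01904 m/d → t_A = 414/0.01904 = 21750 d
Zone B: v = q/n = 0.006092/0.30 = 0.02031 m/d → t_B = 309/0.02031 = 15220 d
Zone C: v = q/n = 0.006092/0.18 = 0.03385 m/d → t_C = 189/0.03385 = 5584 d
Total t = 21750 + 15220 + 5584 = 42550 d
   = 42550 / 365 = 117 yr

117 years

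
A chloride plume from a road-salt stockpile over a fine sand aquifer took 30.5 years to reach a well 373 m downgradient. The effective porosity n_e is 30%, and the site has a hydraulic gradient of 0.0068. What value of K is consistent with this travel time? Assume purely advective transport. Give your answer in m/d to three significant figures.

t = 30.5 years = 11130 d
v = L / t = 373 / 11130 = 0.03351 m/d
K = v · n / i = 0.03351 × 0.30 / 0.0068 = 1.48 m/d

1.48 m/d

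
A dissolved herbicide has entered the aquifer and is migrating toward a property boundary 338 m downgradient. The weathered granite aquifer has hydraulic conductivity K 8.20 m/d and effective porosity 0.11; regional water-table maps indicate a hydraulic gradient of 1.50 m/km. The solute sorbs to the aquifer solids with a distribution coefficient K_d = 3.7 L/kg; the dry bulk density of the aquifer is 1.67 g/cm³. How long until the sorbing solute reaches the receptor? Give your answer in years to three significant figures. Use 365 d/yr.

473 years

Darcy flux q = K·i = 8.20 × 0.0015 = 0.01230 m/d
v_s = q/n_e = 0.01230/0.11 = 0.1118 m/d
Retardation R = 1 + ρ_b·K_d/n = 1 + 1.67×3.7/0.11 = 57.17
Contaminant velocity v_c = v/R = 0.1118/57.17 = 0.001956 m/d
t = L/v_c = 338/0.001956 = 172800 d
   = 172800/365 = 473 yr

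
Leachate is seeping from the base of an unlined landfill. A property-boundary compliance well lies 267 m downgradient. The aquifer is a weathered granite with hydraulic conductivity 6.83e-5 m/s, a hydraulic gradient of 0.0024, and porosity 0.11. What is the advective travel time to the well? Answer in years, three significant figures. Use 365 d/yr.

5.68 years

K = 6.83e-5 m/s × 86400 s/d = 5.901 m/d
Darcy flux q = K·i = 5.901 × 0.0024 = 0.01416 m/d
Seepage velocity v = q / n = 0.01416 / 0.11 = 0.1288 m/d
t = L / v = 267 / 0.1288 = 2074 d
   = 2074 / 365 = 5.68 yr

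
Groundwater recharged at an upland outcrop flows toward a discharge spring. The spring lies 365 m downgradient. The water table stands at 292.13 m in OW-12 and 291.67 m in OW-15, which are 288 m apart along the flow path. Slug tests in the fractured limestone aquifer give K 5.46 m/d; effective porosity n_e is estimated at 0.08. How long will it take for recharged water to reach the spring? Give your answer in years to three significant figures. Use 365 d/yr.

9.17 years

Hydraulic gradient i = (292.13 − 291.67) / 288 = 0.46 / 288 = 0.001597
Specific discharge q = 5.46 × 0.001597 = 0.008721 m/d
Average linear velocity = 0.008721 / 0.08 = 0.1090 m/d
t = L / v = 365 / 0.1090 = 3348 d
   = 3348 / 365 = 9.17 yr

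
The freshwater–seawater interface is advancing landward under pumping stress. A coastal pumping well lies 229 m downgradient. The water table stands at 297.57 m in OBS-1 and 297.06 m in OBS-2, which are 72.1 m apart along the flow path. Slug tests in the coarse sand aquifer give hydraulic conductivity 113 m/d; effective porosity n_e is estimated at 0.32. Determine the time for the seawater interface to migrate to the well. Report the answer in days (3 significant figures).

91.7 days

Hydraulic gradient i = (297.57 − 297.06) / 72.1 = 0.51 / 72.1 = 0.007074
Specific discharge q = 113 × 0.007074 = 0.7993 m/d
v_s = q/n_e = 0.7993/0.32 = 2.498 m/d
t = L / v = 229 / 2.498 = 91.68 d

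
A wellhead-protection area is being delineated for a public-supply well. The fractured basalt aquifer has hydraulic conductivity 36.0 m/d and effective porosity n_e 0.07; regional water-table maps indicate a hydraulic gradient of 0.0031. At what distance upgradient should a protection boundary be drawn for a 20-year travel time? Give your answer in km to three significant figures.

Specific discharge q = 36.0 × 0.0031 = 0.1116 m/d
Seepage velocity v = q / n = 0.1116 / 0.07 = 1.594 m/d
T = 20 yr × 365 = 7300 d
L = v × T = 1.594 × 7300 = 11640 m
   = 11.6 km

11.6 km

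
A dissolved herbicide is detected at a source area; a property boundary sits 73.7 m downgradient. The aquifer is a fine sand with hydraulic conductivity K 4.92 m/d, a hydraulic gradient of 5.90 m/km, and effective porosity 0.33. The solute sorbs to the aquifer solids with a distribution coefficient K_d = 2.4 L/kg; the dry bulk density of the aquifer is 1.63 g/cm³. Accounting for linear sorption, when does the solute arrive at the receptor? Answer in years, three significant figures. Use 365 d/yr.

29.5 years

Specific discharge q = 4.92 × 0.0059 = 0.02903 m/d
v = Ki/n = 4.92·0.0059/0.33 = 0.08796 m/d
Retardation R = 1 + ρ_b·K_d/n = 1 + 1.63×2.4/0.33 = 12.85
Contaminant velocity v_c = v/R = 0.08796/12.85 = 0.006843 m/d
t = L/v_c = 73.7/0.006843 = 10770 d
   = 10770/365 = 29.5 yr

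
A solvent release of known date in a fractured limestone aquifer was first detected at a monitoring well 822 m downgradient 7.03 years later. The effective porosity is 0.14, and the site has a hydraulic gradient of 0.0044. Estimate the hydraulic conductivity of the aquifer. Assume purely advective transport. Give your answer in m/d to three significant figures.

10.2 m/d

t = 7.03 years = 2566 d
v = L / t = 822 / 2566 = 0.3203 m/d
K = v · n / i = 0.3203 × 0.14 / 0.0044 = 10.2 m/d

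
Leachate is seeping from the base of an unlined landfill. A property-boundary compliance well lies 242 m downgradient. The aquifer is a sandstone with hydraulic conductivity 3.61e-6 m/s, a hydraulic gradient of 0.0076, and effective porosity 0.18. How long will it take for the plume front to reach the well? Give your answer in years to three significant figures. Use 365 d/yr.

50.3 years

K = 3.61e-6 m/s × 86400 s/d = 0.3119 m/d
Specific discharge q = 0.3119 × 0.0076 = 0.002370 m/d
v_s = q/n_e = 0.002370/0.18 = 0.01317 m/d
t = L / v = 242 / 0.01317 = 18380 d
   = 18380 / 365 = 50.3 yr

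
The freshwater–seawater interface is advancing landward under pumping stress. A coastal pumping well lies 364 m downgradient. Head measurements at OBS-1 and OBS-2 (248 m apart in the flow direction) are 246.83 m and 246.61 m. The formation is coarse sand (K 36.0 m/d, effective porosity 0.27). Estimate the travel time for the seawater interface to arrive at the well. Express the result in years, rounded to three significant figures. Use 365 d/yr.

Hydraulic gradient i = (246.83 − 246.61) / 248 = 0.22 / 248 = 8.871e-4
q = Ki = 36.0 × 8.871e-4 = 0.03194 m/d
v_s = q/n_e = 0.03194/0.27 = 0.1183 m/d
t = L / v = 364 / 0.1183 = 3077 d
   = 3077 / 365 = 8.43 yr

8.43 years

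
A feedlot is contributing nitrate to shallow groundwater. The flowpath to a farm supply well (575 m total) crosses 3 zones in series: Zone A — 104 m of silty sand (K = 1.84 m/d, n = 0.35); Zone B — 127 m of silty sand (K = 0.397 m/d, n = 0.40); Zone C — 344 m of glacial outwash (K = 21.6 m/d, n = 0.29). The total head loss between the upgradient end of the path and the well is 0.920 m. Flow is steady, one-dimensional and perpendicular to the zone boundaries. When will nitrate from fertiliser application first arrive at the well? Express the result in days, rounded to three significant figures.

79700 days

Steady 1-D flow in series ⇒ the Darcy flux q is identical in every zone and the zone head losses add (resistances L/K in series).
Σ(L/K) = 104/1.84 + 127/0.397 + 344/21.6 = 56.52 + 319.9 + 15.93 = 392.3 d
q = ΔH / Σ(L/K) = 0.920 / 392.3 = 0.002345 m/d (same in every zone)
Zone A: v = q/n = 0.002345/0.35 = 0.006700 m/d → t_A = 104/0.006700 = 15520 d
Zone B: v = q/n = 0.002345/0.40 = 0.005862 m/d → t_B = 127/0.005862 = 21660 d
Zone C: v = q/n = 0.002345/0.29 = 0.008086 m/d → t_C = 344/0.008086 = 42540 d
Total t = 15520 + 21660 + 42540 = 79730 d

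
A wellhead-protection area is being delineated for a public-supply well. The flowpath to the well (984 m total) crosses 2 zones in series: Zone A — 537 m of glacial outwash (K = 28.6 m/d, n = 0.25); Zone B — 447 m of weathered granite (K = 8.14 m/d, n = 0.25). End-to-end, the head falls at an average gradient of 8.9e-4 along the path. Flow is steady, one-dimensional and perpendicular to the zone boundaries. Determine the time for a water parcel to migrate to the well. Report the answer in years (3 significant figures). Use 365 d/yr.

56.7 years

Steady 1-D flow in series ⇒ the Darcy flux q is identical in every zone and the zone head losses add (resistances L/K in series).
Σ(L/K) = 537/28.6 + 447/8.14 = 18.78 + 54.91 = 73.69 d
K_eq = L_total / Σ(L/K) = 984 / 73.69 = 13.35 m/d
q = K_eq · i = 13.35 × 8.9e-4 = 0.01188 m/d (same in every zone)
Zone A: v = q/n = 0.01188/0.25 = 0.04754 m/d → t_A = 537/0.04754 = 11300 d
Zone B: v = q/n = 0.01188/0.25 = 0.04754 m/d → t_B = 447/0.04754 = 9403 d
Total t = 11300 + 9403 = 20700 d
   = 20700 / 365 = 56.7 yr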